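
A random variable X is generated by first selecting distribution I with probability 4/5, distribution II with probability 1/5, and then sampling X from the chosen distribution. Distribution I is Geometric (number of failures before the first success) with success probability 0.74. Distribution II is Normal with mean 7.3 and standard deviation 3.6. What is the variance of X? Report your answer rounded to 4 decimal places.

Per component, I: μ=0.351351, E[X²]=0.598247; II: μ=7.3, E[X²]=66.25.
E[X] = 0.8·0.351351 + 0.2·7.3 = 1.74108.
E[X²] = 0.8·0.598247 + 0.2·66.25 = 13.7286.
Var(X) = E[X²] − (E[X])² = 13.7286 − 3.03136 = 10.6972.

10.6972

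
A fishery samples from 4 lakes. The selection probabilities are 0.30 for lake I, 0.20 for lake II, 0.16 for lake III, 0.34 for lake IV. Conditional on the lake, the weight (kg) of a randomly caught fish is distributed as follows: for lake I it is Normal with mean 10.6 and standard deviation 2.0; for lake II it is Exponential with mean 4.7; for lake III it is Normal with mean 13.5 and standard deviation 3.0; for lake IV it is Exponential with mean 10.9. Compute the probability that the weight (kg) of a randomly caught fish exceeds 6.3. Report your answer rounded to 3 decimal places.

0.697

Conditional on each lake, P(X > 6.3): I: 0.984222; II: 0.261734; III: 0.991802; IV: 0.56103.
By total probability, P(X > 6.3) = 0.3·0.984222 + 0.2·0.261734 + 0.16·0.991802 + 0.34·0.56103 = 0.697052.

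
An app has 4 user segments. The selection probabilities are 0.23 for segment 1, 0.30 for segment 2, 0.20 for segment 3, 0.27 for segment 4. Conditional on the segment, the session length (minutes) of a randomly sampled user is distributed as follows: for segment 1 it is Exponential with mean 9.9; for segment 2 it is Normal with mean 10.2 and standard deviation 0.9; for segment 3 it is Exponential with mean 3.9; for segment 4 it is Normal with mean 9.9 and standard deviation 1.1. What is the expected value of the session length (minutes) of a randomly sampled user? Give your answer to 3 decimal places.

8.790

Component means — 1: 9.9; 2: 10.2; 3: 3.9; 4: 9.9.
E[X] = 0.23·9.9 + 0.3·10.2 + 0.2·3.9 + 0.27·9.9 = 8.79.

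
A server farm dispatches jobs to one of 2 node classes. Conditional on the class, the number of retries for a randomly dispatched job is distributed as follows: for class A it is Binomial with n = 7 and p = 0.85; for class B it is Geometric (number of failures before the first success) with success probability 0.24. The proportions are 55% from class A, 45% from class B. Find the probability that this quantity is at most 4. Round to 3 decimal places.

Conditional on each class, P(X ≤ 4): A: 0.0737652; B: 0.746447.
By total probability, P(X ≤ 4) = 0.55·0.0737652 + 0.45·0.746447 = 0.376472.

0.376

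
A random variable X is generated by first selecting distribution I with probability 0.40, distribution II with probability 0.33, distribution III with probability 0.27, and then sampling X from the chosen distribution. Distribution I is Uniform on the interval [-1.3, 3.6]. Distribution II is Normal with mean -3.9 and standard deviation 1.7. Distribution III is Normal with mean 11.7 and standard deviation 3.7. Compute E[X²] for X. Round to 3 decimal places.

47.959

For each component E[X²] = Var + (mean)², giving I: 3.32333; II: 18.1; III: 150.58.
Overall E[X²] = 0.4·3.32333 + 0.33·18.1 + 0.27·150.58 = 47.9589.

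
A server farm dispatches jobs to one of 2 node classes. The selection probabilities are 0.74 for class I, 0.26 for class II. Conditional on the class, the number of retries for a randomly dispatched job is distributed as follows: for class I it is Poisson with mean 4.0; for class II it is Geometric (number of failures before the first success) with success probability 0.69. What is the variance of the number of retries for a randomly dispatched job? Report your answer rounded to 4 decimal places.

Per component, I: μ=4, E[X²]=20; II: μ=0.449275, E[X²]=0.852972.
E[X] = 0.74·4 + 0.26·0.449275 = 3.07681.
E[X²] = 0.74·20 + 0.26·0.852972 = 15.0218.
Var(X) = E[X²] − (E[X])² = 15.0218 − 9.46677 = 5.555.

5.5550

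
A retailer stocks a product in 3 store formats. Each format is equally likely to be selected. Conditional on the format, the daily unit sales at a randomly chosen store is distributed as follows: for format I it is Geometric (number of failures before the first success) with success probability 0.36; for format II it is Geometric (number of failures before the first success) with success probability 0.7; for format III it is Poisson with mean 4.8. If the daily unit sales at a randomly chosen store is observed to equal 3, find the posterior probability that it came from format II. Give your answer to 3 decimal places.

0.071

Likelihoods P(X=3 | ·): I: 0.0943718; II: 0.0189; III: 0.151691.
Posterior ∝ prior × likelihood. Numerator for II: 0.333333·0.0189 = 0.0063.
Normalizing constant: 0.333333·0.0943718 + 0.333333·0.0189 + 0.333333·0.151691 = 0.0883208.
P(II | observation) = 0.0063 / 0.0883208 = 0.0713308.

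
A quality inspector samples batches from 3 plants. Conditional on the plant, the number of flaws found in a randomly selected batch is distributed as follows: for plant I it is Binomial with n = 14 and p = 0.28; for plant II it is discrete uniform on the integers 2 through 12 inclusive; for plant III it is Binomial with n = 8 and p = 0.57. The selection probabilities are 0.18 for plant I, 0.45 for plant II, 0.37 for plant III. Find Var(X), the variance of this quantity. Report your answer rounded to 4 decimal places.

7.5205

Per component, I: μ=3.92, E[X²]=18.1888; II: μ=7, E[X²]=59; III: μ=4.56, E[X²]=22.7544.
E[X] = 0.18·3.92 + 0.45·7 + 0.37·4.56 = 5.5428.
E[X²] = 0.18·18.1888 + 0.45·59 + 0.37·22.7544 = 38.2431.
Var(X) = E[X²] − (E[X])² = 38.2431 − 30.7226 = 7.52048.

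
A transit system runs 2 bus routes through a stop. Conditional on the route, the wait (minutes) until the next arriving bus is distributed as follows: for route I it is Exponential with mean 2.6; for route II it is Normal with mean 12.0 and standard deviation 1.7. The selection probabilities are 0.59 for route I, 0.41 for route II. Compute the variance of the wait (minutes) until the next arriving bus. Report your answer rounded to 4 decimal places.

Per component, I: μ=2.6, E[X²]=13.52; II: μ=12, E[X²]=146.89.
E[X] = 0.59·2.6 + 0.41·12 = 6.454.
E[X²] = 0.59·13.52 + 0.41·146.89 = 68.2017.
Var(X) = E[X²] − (E[X])² = 68.2017 − 41.6541 = 26.5476.

26.5476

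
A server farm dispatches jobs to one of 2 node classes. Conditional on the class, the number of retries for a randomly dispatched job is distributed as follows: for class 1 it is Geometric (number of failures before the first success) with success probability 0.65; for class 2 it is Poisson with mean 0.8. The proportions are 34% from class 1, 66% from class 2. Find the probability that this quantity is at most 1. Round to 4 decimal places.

Conditional on each class, P(X ≤ 1): 1: 0.8775; 2: 0.808792.
By total probability, P(X ≤ 1) = 0.34·0.8775 + 0.66·0.808792 = 0.832153.

0.8322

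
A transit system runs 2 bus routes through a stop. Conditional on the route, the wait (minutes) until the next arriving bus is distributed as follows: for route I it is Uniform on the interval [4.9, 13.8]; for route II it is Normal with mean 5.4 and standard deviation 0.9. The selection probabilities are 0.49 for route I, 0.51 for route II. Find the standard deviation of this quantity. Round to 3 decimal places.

2.747

Per component, I: μ=9.35, E[X²]=94.0233; II: μ=5.4, E[X²]=29.97.
E[X] = 0.49·9.35 + 0.51·5.4 = 7.3355.
E[X²] = 0.49·94.0233 + 0.51·29.97 = 61.3561.
Var(X) = E[X²] − (E[X])² = 61.3561 − 53.8096 = 7.54657.
SD(X) = √7.54657 = 2.7471.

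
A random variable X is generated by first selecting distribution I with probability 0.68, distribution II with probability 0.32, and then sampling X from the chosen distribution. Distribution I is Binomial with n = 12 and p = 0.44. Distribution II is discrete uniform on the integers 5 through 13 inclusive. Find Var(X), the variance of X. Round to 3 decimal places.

7.155

Per component, I: μ=5.28, E[X²]=30.8352; II: μ=9, E[X²]=87.6667.
E[X] = 0.68·5.28 + 0.32·9 = 6.4704.
E[X²] = 0.68·30.8352 + 0.32·87.6667 = 49.0213.
Var(X) = E[X²] − (E[X])² = 49.0213 − 41.8661 = 7.15519.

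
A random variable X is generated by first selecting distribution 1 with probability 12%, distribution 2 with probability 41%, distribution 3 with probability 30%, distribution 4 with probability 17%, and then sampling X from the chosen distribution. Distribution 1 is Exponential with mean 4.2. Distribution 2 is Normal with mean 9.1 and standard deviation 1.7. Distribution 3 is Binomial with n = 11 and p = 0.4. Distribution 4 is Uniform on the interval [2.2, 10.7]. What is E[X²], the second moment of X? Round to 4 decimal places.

For each component E[X²] = Var + (mean)², giving 1: 35.28; 2: 85.7; 3: 22; 4: 47.6233.
Overall E[X²] = 0.12·35.28 + 0.41·85.7 + 0.3·22 + 0.17·47.6233 = 54.0666.

54.0666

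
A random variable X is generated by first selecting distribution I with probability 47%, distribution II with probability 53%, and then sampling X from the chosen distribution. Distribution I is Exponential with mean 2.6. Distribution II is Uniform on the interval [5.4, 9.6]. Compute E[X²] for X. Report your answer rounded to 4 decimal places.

36.9460

For each component E[X²] = Var + (mean)², giving I: 13.52; II: 57.72.
Overall E[X²] = 0.47·13.52 + 0.53·57.72 = 36.946.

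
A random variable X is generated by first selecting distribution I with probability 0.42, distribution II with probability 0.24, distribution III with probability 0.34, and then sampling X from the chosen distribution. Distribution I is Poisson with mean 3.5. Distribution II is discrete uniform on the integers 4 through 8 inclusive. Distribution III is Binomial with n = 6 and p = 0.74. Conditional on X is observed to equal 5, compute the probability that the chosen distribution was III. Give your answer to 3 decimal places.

Likelihoods P(X=5 | ·): I: 0.132169; II: 0.2; III: 0.346165.
Posterior ∝ prior × likelihood. Numerator for III: 0.34·0.346165 = 0.117696.
Normalizing constant: 0.42·0.132169 + 0.24·0.2 + 0.34·0.346165 = 0.221207.
P(III | observation) = 0.117696 / 0.221207 = 0.532063.

0.532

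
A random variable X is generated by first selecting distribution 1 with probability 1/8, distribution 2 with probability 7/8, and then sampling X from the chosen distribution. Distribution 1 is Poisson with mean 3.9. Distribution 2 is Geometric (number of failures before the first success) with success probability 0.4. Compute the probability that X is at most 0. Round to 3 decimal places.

Conditional on each component, P(X ≤ 0): 1: 0.0202419; 2: 0.4.
By total probability, P(X ≤ 0) = 0.125·0.0202419 + 0.875·0.4 = 0.35253.

0.353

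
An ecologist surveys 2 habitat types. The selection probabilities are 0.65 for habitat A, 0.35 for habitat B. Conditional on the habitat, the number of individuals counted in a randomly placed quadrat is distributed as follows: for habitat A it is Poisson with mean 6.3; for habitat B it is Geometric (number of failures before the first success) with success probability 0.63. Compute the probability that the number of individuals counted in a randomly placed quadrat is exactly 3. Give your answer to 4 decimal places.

Conditional on each habitat, P(X = 3): A: 0.0765271; B: 0.0319114.
By total probability, P(X = 3) = 0.65·0.0765271 + 0.35·0.0319114 = 0.0609116.

0.0609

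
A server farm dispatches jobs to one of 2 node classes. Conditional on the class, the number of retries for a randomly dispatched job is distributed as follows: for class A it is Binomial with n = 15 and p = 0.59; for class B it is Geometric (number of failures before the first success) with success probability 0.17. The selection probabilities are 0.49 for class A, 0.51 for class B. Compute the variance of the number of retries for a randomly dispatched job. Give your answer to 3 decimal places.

Per component, A: μ=8.85, E[X²]=81.951; B: μ=4.88235, E[X²]=52.5571.
E[X] = 0.49·8.85 + 0.51·4.88235 = 6.8265.
E[X²] = 0.49·81.951 + 0.51·52.5571 = 66.9601.
Var(X) = E[X²] − (E[X])² = 66.9601 − 46.6011 = 20.359.

20.359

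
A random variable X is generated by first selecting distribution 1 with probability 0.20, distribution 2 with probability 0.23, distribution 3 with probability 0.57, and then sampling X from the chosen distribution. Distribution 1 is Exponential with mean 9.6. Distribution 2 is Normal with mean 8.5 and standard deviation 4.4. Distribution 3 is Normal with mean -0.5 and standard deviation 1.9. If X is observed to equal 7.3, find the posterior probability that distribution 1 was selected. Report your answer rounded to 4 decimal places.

0.3262

Likelihoods f(7.3 | ·): 1: 0.048695; 2: 0.0873587; 3: 4.59763e-05.
Posterior ∝ prior × likelihood. Numerator for 1: 0.2·0.048695 = 0.00973899.
Normalizing constant: 0.2·0.048695 + 0.23·0.0873587 + 0.57·4.59763e-05 = 0.0298577.
P(1 | observation) = 0.00973899 / 0.0298577 = 0.32618.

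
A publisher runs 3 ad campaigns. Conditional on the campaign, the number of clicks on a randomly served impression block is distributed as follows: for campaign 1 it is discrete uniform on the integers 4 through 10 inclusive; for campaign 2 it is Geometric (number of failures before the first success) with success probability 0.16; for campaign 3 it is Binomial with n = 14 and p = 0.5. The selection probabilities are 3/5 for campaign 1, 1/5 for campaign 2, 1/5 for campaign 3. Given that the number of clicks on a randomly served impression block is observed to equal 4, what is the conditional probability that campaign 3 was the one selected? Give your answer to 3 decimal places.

0.107

Likelihoods P(X=4 | ·): 1: 0.142857; 2: 0.0796594; 3: 0.0610962.
Posterior ∝ prior × likelihood. Numerator for 3: 0.2·0.0610962 = 0.0122192.
Normalizing constant: 0.6·0.142857 + 0.2·0.0796594 + 0.2·0.0610962 = 0.113865.
P(3 | observation) = 0.0122192 / 0.113865 = 0.107313.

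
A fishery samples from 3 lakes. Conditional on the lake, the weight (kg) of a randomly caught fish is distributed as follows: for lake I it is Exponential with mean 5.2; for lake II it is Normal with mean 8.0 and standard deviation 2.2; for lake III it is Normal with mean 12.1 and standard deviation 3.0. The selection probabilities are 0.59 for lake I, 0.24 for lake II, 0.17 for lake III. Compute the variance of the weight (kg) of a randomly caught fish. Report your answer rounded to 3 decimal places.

25.216

Per component, I: μ=5.2, E[X²]=54.08; II: μ=8, E[X²]=68.84; III: μ=12.1, E[X²]=155.41.
E[X] = 0.59·5.2 + 0.24·8 + 0.17·12.1 = 7.045.
E[X²] = 0.59·54.08 + 0.24·68.84 + 0.17·155.41 = 74.8485.
Var(X) = E[X²] − (E[X])² = 74.8485 − 49.632 = 25.2165.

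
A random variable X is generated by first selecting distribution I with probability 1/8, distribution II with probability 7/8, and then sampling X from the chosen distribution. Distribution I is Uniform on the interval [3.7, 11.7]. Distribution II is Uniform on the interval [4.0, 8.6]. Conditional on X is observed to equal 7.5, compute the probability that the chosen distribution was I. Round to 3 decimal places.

0.076

Likelihoods f(7.5 | ·): I: 0.125; II: 0.217391.
Posterior ∝ prior × likelihood. Numerator for I: 0.125·0.125 = 0.015625.
Normalizing constant: 0.125·0.125 + 0.875·0.217391 = 0.205842.
P(I | observation) = 0.015625 / 0.205842 = 0.0759076.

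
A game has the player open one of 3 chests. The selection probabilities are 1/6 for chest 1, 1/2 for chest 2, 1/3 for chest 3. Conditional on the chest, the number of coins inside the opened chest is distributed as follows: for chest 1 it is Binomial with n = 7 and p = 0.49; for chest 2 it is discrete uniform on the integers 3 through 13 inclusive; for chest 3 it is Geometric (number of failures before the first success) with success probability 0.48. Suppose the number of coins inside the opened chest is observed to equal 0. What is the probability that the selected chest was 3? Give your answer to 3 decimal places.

0.991

Likelihoods P(X=0 | ·): 1: 0.00897411; 2: 0; 3: 0.48.
Posterior ∝ prior × likelihood. Numerator for 3: 0.333333·0.48 = 0.16.
Normalizing constant: 0.166667·0.00897411 + 0.5·0 + 0.333333·0.48 = 0.161496.
P(3 | observation) = 0.16 / 0.161496 = 0.990739.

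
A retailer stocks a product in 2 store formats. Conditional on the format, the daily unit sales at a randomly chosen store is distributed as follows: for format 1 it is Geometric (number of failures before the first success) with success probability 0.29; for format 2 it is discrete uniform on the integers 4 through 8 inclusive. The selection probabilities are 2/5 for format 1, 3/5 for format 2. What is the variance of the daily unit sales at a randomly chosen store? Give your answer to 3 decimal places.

7.604

Per component, 1: μ=2.44828, E[X²]=14.4364; 2: μ=6, E[X²]=38.
E[X] = 0.4·2.44828 + 0.6·6 = 4.57931.
E[X²] = 0.4·14.4364 + 0.6·38 = 28.5746.
Var(X) = E[X²] − (E[X])² = 28.5746 − 20.9701 = 7.60447.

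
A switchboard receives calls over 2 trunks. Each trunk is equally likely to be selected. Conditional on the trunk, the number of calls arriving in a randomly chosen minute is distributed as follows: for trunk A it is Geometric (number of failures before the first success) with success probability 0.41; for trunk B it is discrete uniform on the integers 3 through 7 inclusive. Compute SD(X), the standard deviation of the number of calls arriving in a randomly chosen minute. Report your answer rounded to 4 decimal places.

2.4341

Per component, A: μ=1.43902, E[X²]=5.58061; B: μ=5, E[X²]=27.
E[X] = 0.5·1.43902 + 0.5·5 = 3.21951.
E[X²] = 0.5·5.58061 + 0.5·27 = 16.2903.
Var(X) = E[X²] − (E[X])² = 16.2903 − 10.3653 = 5.92504.
SD(X) = √5.92504 = 2.43414.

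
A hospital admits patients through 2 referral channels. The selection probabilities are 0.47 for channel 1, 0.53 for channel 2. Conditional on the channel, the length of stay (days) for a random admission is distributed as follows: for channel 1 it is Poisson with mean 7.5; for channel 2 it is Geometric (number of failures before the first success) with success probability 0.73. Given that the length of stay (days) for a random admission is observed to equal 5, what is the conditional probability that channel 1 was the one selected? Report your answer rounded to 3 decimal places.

0.989

Likelihoods P(X=5 | ·): 1: 0.109375; 2: 0.00104747.
Posterior ∝ prior × likelihood. Numerator for 1: 0.47·0.109375 = 0.0514061.
Normalizing constant: 0.47·0.109375 + 0.53·0.00104747 = 0.0519612.
P(1 | observation) = 0.0514061 / 0.0519612 = 0.989316.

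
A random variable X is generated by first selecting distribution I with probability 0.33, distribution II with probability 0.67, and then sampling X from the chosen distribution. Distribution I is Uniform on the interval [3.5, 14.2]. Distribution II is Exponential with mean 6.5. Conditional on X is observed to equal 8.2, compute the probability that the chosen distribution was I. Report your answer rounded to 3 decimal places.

0.514

Likelihoods f(8.2 | ·): I: 0.0934579; II: 0.043572.
Posterior ∝ prior × likelihood. Numerator for I: 0.33·0.0934579 = 0.0308411.
Normalizing constant: 0.33·0.0934579 + 0.67·0.043572 = 0.0600344.
P(I | observation) = 0.0308411 / 0.0600344 = 0.513725.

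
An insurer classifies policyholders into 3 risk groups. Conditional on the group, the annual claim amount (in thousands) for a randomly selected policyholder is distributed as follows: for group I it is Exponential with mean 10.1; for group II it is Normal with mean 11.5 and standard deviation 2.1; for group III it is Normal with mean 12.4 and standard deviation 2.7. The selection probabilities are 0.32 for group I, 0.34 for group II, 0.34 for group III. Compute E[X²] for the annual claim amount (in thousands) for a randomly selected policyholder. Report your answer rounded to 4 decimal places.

For each component E[X²] = Var + (mean)², giving I: 204.02; II: 136.66; III: 161.05.
Overall E[X²] = 0.32·204.02 + 0.34·136.66 + 0.34·161.05 = 166.508.

166.5078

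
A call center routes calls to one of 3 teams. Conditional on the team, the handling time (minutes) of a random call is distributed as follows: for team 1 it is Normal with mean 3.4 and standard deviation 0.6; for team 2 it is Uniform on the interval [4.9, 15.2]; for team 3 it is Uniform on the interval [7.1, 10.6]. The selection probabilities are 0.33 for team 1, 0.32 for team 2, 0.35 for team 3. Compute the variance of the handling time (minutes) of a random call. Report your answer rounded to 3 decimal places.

Per component, 1: μ=3.4, E[X²]=11.92; 2: μ=10.05, E[X²]=109.843; 3: μ=8.85, E[X²]=79.3433.
E[X] = 0.33·3.4 + 0.32·10.05 + 0.35·8.85 = 7.4355.
E[X²] = 0.33·11.92 + 0.32·109.843 + 0.35·79.3433 = 66.8536.
Var(X) = E[X²] − (E[X])² = 66.8536 − 55.2867 = 11.567.

11.567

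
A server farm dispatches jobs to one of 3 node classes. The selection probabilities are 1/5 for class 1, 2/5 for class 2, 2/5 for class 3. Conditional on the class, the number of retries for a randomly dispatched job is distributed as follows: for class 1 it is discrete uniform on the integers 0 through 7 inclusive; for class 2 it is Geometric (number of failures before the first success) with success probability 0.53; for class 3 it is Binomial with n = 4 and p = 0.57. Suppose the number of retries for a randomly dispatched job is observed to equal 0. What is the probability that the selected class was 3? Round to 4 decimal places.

Likelihoods P(X=0 | ·): 1: 0.125; 2: 0.53; 3: 0.034188.
Posterior ∝ prior × likelihood. Numerator for 3: 0.4·0.034188 = 0.0136752.
Normalizing constant: 0.2·0.125 + 0.4·0.53 + 0.4·0.034188 = 0.250675.
P(3 | observation) = 0.0136752 / 0.250675 = 0.0545535.

0.0546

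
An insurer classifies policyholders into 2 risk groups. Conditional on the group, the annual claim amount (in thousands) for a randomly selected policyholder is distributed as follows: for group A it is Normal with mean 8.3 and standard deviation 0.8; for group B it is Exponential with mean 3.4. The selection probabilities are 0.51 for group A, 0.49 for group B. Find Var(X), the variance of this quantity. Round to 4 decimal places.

11.9909

Per component, A: μ=8.3, E[X²]=69.53; B: μ=3.4, E[X²]=23.12.
E[X] = 0.51·8.3 + 0.49·3.4 = 5.899.
E[X²] = 0.51·69.53 + 0.49·23.12 = 46.7891.
Var(X) = E[X²] − (E[X])² = 46.7891 − 34.7982 = 11.9909.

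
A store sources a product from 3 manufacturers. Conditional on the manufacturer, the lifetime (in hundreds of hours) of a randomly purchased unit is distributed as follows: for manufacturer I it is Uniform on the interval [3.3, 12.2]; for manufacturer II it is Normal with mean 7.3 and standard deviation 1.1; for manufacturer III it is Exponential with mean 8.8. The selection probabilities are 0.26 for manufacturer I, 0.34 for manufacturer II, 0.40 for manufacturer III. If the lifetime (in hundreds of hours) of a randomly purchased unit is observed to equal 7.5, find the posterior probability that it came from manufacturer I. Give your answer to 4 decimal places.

Likelihoods f(7.5 | ·): I: 0.11236; II: 0.356729; III: 0.0484596.
Posterior ∝ prior × likelihood. Numerator for I: 0.26·0.11236 = 0.0292135.
Normalizing constant: 0.26·0.11236 + 0.34·0.356729 + 0.4·0.0484596 = 0.169885.
P(I | observation) = 0.0292135 / 0.169885 = 0.17196.

0.1720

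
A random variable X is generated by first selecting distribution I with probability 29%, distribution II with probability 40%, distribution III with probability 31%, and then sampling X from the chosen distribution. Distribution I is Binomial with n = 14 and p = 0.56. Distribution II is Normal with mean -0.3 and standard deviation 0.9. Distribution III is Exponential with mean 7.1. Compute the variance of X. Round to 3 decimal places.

31.477

Per component, I: μ=7.84, E[X²]=64.9152; II: μ=-0.3, E[X²]=0.9; III: μ=7.1, E[X²]=100.82.
E[X] = 0.29·7.84 + 0.4·-0.3 + 0.31·7.1 = 4.3546.
E[X²] = 0.29·64.9152 + 0.4·0.9 + 0.31·100.82 = 50.4396.
Var(X) = E[X²] − (E[X])² = 50.4396 − 18.9625 = 31.4771.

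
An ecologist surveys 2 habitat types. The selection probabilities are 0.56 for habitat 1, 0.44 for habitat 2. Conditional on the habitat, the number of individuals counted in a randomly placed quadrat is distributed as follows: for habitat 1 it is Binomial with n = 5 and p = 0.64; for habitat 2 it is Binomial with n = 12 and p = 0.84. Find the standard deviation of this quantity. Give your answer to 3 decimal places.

3.608

Per component, 1: μ=3.2, E[X²]=11.392; 2: μ=10.08, E[X²]=103.219.
E[X] = 0.56·3.2 + 0.44·10.08 = 6.2272.
E[X²] = 0.56·11.392 + 0.44·103.219 = 51.796.
Var(X) = E[X²] − (E[X])² = 51.796 − 38.778 = 13.0179.
SD(X) = √13.0179 = 3.60804.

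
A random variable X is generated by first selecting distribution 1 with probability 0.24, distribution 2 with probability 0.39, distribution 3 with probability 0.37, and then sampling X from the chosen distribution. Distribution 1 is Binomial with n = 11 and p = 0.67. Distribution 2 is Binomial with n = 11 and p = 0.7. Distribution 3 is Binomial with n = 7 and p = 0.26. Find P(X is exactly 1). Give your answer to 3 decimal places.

Conditional on each component, P(X = 1): 1: 0.000112877; 2: 4.54677e-05; 3: 0.298856.
By total probability, P(X = 1) = 0.24·0.000112877 + 0.39·4.54677e-05 + 0.37·0.298856 = 0.110621.

0.111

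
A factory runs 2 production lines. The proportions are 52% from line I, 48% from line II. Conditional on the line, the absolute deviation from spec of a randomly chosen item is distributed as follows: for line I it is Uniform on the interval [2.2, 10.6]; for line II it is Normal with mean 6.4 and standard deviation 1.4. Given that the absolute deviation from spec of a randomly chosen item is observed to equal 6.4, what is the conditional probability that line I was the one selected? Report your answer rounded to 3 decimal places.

0.312

Likelihoods f(6.4 | ·): I: 0.119048; II: 0.284959.
Posterior ∝ prior × likelihood. Numerator for I: 0.52·0.119048 = 0.0619048.
Normalizing constant: 0.52·0.119048 + 0.48·0.284959 = 0.198685.
P(I | observation) = 0.0619048 / 0.198685 = 0.311572.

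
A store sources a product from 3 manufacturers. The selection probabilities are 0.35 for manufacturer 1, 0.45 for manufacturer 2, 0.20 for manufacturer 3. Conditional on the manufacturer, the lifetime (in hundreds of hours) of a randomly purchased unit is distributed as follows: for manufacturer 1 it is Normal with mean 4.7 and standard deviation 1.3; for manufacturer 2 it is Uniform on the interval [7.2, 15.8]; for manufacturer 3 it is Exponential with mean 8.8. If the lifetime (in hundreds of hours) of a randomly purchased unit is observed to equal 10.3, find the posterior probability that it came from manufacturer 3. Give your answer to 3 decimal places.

Likelihoods f(10.3 | ·): 1: 2.86772e-05; 2: 0.116279; 3: 0.0352529.
Posterior ∝ prior × likelihood. Numerator for 3: 0.2·0.0352529 = 0.00705059.
Normalizing constant: 0.35·2.86772e-05 + 0.45·0.116279 + 0.2·0.0352529 = 0.0593862.
P(3 | observation) = 0.00705059 / 0.0593862 = 0.118724.

0.119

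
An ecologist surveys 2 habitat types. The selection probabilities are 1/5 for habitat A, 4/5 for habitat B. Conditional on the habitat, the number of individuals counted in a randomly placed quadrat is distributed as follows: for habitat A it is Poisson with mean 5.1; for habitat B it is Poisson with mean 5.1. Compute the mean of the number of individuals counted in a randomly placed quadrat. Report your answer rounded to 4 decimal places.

5.1000

Component means — A: 5.1; B: 5.1.
E[X] = 0.2·5.1 + 0.8·5.1 = 5.1.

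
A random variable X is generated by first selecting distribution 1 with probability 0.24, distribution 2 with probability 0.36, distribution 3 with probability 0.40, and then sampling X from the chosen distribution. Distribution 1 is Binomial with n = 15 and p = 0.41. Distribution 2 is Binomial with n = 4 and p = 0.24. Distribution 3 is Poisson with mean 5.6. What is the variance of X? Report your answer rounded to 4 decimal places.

Per component, 1: μ=6.15, E[X²]=41.451; 2: μ=0.96, E[X²]=1.6512; 3: μ=5.6, E[X²]=36.96.
E[X] = 0.24·6.15 + 0.36·0.96 + 0.4·5.6 = 4.0616.
E[X²] = 0.24·41.451 + 0.36·1.6512 + 0.4·36.96 = 25.3267.
Var(X) = E[X²] − (E[X])² = 25.3267 − 16.4966 = 8.83008.

8.8301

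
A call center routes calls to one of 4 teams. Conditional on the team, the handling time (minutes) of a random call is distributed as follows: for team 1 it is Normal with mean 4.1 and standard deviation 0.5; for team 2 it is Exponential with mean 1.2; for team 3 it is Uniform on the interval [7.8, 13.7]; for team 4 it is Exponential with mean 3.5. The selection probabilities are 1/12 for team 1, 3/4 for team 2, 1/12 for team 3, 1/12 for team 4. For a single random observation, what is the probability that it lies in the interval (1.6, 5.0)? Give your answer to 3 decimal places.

Conditional on each team, P(1.6 < X < 5.0): 1: 0.964069; 2: 0.248093; 3: 0; 4: 0.393439.
By total probability, P(1.6 < X < 5.0) = 0.0833333·0.964069 + 0.75·0.248093 + 0.0833333·0 + 0.0833333·0.393439 = 0.299196.

0.299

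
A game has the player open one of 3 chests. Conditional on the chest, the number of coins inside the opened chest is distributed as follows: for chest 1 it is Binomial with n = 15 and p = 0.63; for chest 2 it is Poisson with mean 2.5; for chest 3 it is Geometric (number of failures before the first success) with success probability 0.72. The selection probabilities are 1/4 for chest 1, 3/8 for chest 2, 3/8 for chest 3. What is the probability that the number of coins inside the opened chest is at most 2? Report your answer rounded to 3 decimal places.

Conditional on each chest, P(X ≤ 2): 1: 0.000110356; 2: 0.543813; 3: 0.978048.
By total probability, P(X ≤ 2) = 0.25·0.000110356 + 0.375·0.543813 + 0.375·0.978048 = 0.570726.

0.571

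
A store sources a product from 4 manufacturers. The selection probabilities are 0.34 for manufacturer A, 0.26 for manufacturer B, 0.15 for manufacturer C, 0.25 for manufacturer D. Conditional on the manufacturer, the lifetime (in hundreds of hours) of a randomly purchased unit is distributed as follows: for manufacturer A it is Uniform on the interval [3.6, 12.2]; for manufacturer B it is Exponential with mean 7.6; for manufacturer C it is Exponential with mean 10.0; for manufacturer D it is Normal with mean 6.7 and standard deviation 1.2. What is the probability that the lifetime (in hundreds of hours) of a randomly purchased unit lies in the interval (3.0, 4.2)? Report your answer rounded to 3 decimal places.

Conditional on each manufacturer, P(3.0 < X < 4.2): A: 0.0697674; B: 0.0984238; C: 0.0837714; D: 0.0175869.
By total probability, P(3.0 < X < 4.2) = 0.34·0.0697674 + 0.26·0.0984238 + 0.15·0.0837714 + 0.25·0.0175869 = 0.0662736.

0.066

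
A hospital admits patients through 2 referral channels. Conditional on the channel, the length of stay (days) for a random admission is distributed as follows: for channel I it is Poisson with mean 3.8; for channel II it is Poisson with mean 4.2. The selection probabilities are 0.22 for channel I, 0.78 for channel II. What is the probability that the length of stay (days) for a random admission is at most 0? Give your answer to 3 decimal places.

Conditional on each channel, P(X ≤ 0): I: 0.0223708; II: 0.0149956.
By total probability, P(X ≤ 0) = 0.22·0.0223708 + 0.78·0.0149956 = 0.0166181.

0.017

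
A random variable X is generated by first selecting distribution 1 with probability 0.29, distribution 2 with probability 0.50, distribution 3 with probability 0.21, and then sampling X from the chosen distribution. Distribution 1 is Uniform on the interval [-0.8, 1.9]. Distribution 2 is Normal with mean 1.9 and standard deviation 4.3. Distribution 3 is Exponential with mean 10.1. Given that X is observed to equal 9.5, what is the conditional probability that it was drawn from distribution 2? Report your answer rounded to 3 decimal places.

0.545

Likelihoods f(9.5 | ·): 1: 0; 2: 0.0194584; 3: 0.0386531.
Posterior ∝ prior × likelihood. Numerator for 2: 0.5·0.0194584 = 0.00972918.
Normalizing constant: 0.29·0 + 0.5·0.0194584 + 0.21·0.0386531 = 0.0178463.
P(2 | observation) = 0.00972918 / 0.0178463 = 0.545164.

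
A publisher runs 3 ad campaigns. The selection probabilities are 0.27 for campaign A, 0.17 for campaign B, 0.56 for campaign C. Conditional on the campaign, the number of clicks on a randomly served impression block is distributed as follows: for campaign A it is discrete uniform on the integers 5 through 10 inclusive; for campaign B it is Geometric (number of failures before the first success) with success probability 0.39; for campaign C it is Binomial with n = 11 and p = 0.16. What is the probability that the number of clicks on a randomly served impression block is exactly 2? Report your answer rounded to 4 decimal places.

Conditional on each campaign, P(X = 2): A: 0; B: 0.145119; C: 0.293168.
By total probability, P(X = 2) = 0.27·0 + 0.17·0.145119 + 0.56·0.293168 = 0.188844.

0.1888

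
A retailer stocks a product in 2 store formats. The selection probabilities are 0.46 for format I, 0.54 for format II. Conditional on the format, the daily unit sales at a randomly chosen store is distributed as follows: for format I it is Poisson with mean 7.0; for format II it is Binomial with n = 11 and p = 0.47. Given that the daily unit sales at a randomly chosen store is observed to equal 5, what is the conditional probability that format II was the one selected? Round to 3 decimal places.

0.683

Likelihoods P(X=5 | ·): I: 0.127717; II: 0.234848.
Posterior ∝ prior × likelihood. Numerator for II: 0.54·0.234848 = 0.126818.
Normalizing constant: 0.46·0.127717 + 0.54·0.234848 = 0.185567.
P(II | observation) = 0.126818 / 0.185567 = 0.683405.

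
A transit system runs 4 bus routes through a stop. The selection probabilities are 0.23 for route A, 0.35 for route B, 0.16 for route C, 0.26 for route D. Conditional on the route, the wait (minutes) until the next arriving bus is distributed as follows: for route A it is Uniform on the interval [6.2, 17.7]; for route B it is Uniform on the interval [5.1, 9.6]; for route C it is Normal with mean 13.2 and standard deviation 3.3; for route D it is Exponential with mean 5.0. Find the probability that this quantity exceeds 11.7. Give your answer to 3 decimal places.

Conditional on each route, P(X > 11.7): A: 0.521739; B: 0; C: 0.675282; D: 0.0963276.
By total probability, P(X > 11.7) = 0.23·0.521739 + 0.35·0 + 0.16·0.675282 + 0.26·0.0963276 = 0.25309.

0.253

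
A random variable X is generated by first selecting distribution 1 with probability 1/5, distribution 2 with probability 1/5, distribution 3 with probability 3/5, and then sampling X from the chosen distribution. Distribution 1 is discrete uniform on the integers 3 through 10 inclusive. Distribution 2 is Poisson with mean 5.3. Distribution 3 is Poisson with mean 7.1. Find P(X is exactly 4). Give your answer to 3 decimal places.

0.110

Conditional on each component, P(X = 4): 1: 0.125; 2: 0.164109; 3: 0.0873638.
By total probability, P(X = 4) = 0.2·0.125 + 0.2·0.164109 + 0.6·0.0873638 = 0.11024.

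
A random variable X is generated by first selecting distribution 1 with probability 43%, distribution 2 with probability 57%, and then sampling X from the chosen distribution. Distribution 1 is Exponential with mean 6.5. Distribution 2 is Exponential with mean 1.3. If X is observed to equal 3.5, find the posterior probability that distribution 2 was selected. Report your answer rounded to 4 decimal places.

0.4347

Likelihoods f(3.5 | ·): 1: 0.0897916; 2: 0.0520957.
Posterior ∝ prior × likelihood. Numerator for 2: 0.57·0.0520957 = 0.0296946.
Normalizing constant: 0.43·0.0897916 + 0.57·0.0520957 = 0.068305.
P(2 | observation) = 0.0296946 / 0.068305 = 0.434735.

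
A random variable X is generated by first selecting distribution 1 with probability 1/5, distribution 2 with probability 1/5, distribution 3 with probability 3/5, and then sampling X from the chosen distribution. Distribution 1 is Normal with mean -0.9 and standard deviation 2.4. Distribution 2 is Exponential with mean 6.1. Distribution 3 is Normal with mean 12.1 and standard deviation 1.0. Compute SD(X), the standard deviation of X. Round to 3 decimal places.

5.979

Per component, 1: μ=-0.9, E[X²]=6.57; 2: μ=6.1, E[X²]=74.42; 3: μ=12.1, E[X²]=147.41.
E[X] = 0.2·-0.9 + 0.2·6.1 + 0.6·12.1 = 8.3.
E[X²] = 0.2·6.57 + 0.2·74.42 + 0.6·147.41 = 104.644.
Var(X) = E[X²] − (E[X])² = 104.644 − 68.89 = 35.754.
SD(X) = √35.754 = 5.97946.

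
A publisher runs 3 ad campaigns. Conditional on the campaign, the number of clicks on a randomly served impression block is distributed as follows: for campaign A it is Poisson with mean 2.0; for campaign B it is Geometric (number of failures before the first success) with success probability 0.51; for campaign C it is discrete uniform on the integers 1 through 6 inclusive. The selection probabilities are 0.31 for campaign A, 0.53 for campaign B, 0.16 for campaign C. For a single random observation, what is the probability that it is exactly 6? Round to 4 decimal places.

0.0341

Conditional on each campaign, P(X = 6): A: 0.0120298; B: 0.00705906; C: 0.166667.
By total probability, P(X = 6) = 0.31·0.0120298 + 0.53·0.00705906 + 0.16·0.166667 = 0.0341372.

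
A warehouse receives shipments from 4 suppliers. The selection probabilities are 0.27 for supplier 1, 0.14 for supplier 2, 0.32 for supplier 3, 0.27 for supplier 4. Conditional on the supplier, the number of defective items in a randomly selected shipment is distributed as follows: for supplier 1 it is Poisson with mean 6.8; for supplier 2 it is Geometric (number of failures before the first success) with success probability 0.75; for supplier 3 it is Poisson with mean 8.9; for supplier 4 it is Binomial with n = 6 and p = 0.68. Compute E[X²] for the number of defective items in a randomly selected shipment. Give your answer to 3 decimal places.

For each component E[X²] = Var + (mean)², giving 1: 53.04; 2: 0.555556; 3: 88.11; 4: 17.952.
Overall E[X²] = 0.27·53.04 + 0.14·0.555556 + 0.32·88.11 + 0.27·17.952 = 47.4408.

47.441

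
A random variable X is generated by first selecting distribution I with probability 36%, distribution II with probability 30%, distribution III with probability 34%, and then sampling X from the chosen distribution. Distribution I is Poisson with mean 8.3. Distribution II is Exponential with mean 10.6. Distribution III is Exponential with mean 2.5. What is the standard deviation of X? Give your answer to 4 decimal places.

Per component, I: μ=8.3, E[X²]=77.19; II: μ=10.6, E[X²]=224.72; III: μ=2.5, E[X²]=12.5.
E[X] = 0.36·8.3 + 0.3·10.6 + 0.34·2.5 = 7.018.
E[X²] = 0.36·77.19 + 0.3·224.72 + 0.34·12.5 = 99.4544.
Var(X) = E[X²] − (E[X])² = 99.4544 − 49.2523 = 50.2021.
SD(X) = √50.2021 = 7.08534.

7.0853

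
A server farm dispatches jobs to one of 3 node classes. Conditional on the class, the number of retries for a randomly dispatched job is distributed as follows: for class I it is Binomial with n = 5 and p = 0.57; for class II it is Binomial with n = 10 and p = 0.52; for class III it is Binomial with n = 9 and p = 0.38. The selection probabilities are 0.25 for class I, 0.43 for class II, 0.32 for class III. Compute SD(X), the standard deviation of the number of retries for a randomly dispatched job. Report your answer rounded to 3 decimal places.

1.765

Per component, I: μ=2.85, E[X²]=9.348; II: μ=5.2, E[X²]=29.536; III: μ=3.42, E[X²]=13.8168.
E[X] = 0.25·2.85 + 0.43·5.2 + 0.32·3.42 = 4.0429.
E[X²] = 0.25·9.348 + 0.43·29.536 + 0.32·13.8168 = 19.4589.
Var(X) = E[X²] − (E[X])² = 19.4589 − 16.345 = 3.11382.
SD(X) = √3.11382 = 1.7646.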